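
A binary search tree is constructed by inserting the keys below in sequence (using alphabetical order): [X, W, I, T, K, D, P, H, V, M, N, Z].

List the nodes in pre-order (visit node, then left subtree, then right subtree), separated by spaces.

X W I D H T K P M N V Z

Insert X: tree is empty, so X becomes the root.
Insert W: W < X → go left. Place as left child of X.
Insert I: I < X → go left; I < W → go left. Place as left child of W.
Insert T: T < X → go left; T < W → go left; T > I → go right. Place as right child of I.
Insert K: K < X → go left; K < W → go left; K > I → go right; K < T → go left. Place as left child of T.
Insert D: D < X → go left; D < W → go left; D < I → go left. Place as left child of I.
Insert P: P < X → go left; P < W → go left; P > I → go right; P < T → go left; P > K → go right. Place as right child of K.
Insert H: H < X → go left; H < W → go left; H < I → go left; H > D → go right. Place as right child of D.
Insert V: V < X → go left; V < W → go left; V > I → go right; V > T → go right. Place as right child of T.
Insert M: M < X → go left; M < W → go left; M > I → go right; M < T → go left; M > K → go right; M < P → go left. Place as left child of P.
Insert N: N < X → go left; N < W → go left; N > I → go right; N < T → go left; N > K → go right; N < P → go left; N > M → go right. Place as right child of M.
Insert Z: Z > X → go right. Place as right child of X.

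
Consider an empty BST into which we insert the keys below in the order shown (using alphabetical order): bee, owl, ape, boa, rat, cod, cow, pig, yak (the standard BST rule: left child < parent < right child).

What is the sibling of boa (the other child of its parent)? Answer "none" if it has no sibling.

Resulting structure (node: left, right):
  bee: L=ape, R=owl
  owl: L=boa, R=rat
  ape: L=–, R=–
  boa: L=–, R=cod
  rat: L=pig, R=yak
  cod: L=–, R=cow
  cow: L=–, R=–
  pig: L=–, R=–
  yak: L=–, R=–

boa's parent is owl; the other child of owl is rat.

rat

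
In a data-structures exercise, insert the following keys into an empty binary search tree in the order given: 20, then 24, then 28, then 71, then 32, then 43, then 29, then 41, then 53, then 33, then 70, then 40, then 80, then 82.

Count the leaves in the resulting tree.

4

20: root
24: right child of 20 (depth 1)
28: right child of 24 (depth 2)
71: right child of 28 (depth 3)
32: left child of 71 (depth 4)
43: right child of 32 (depth 5)
29: left child of 32 (depth 5)
41: left child of 43 (depth 6)
53: right child of 43 (depth 6)
33: left child of 41 (depth 7)
70: right child of 53 (depth 7)
40: right child of 33 (depth 8)
80: right child of 71 (depth 4)
82: right child of 80 (depth 5)

Leaves: 29, 40, 70, 82 — 4 in total.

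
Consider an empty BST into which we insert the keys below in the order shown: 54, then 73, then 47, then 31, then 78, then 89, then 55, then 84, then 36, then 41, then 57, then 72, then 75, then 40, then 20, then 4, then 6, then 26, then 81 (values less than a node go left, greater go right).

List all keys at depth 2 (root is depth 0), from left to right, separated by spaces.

Resulting structure (node: left, right):
  54: L=47, R=73
  73: L=55, R=78
  47: L=31, R=–
  31: L=20, R=36
  78: L=75, R=89
  89: L=84, R=–
  55: L=–, R=57
  84: L=81, R=–
  36: L=–, R=41
  41: L=40, R=–
  57: L=–, R=72
  72: L=–, R=–
  75: L=–, R=–
  40: L=–, R=–
  20: L=4, R=26
  4: L=–, R=6
  6: L=–, R=–
  26: L=–, R=–
  81: L=–, R=–

31 55 78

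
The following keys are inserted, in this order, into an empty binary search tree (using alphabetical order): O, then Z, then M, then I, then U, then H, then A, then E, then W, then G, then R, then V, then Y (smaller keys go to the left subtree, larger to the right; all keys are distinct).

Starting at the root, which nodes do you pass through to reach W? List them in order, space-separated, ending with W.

O Z U W

O: root
Z: right child of O (depth 1)
M: left child of O (depth 1)
I: left child of M (depth 2)
U: left child of Z (depth 2)
H: left child of I (depth 3)
A: left child of H (depth 4)
E: right child of A (depth 5)
W: right child of U (depth 3)
G: right child of E (depth 6)
R: left child of U (depth 3)
V: left child of W (depth 4)
Y: right child of W (depth 4)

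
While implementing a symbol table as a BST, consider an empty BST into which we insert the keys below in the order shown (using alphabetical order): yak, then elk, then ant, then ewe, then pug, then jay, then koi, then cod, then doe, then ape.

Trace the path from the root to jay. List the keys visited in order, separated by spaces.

yak elk ewe pug jay

Insert yak: tree is empty, so yak becomes the root.
Insert elk: elk < yak → go left. Place as left child of yak.
Insert ant: ant < yak → go left; ant < elk → go left. Place as left child of elk.
Insert ewe: ewe < yak → go left; ewe > elk → go right. Place as right child of elk.
Insert pug: pug < yak → go left; pug > elk → go right; pug > ewe → go right. Place as right child of ewe.
Insert jay: jay < yak → go left; jay > elk → go right; jay > ewe → go right; jay < pug → go left. Place as left child of pug.
Insert koi: koi < yak → go left; koi > elk → go right; koi > ewe → go right; koi < pug → go left; koi > jay → go right. Place as right child of jay.
Insert cod: cod < yak → go left; cod < elk → go left; cod > ant → go right. Place as right child of ant.
Insert doe: doe < yak → go left; doe < elk → go left; doe > ant → go right; doe > cod → go right. Place as right child of cod.
Insert ape: ape < yak → go left; ape < elk → go left; ape > ant → go right; ape < cod → go left. Place as left child of cod.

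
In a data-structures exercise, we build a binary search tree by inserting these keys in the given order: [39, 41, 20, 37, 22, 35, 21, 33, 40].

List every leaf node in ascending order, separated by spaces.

21 33 40

Insert 39: tree is empty, so 39 becomes the root.
Insert 41: 41 > 39 → go right. Place as right child of 39.
Insert 20: 20 < 39 → go left. Place as left child of 39.
Insert 37: 37 < 39 → go left; 37 > 20 → go right. Place as right child of 20.
Insert 22: 22 < 39 → go left; 22 > 20 → go right; 22 < 37 → go left. Place as left child of 37.
Insert 35: 35 < 39 → go left; 35 > 20 → go right; 35 < 37 → go left; 35 > 22 → go right. Place as right child of 22.
Insert 21: 21 < 39 → go left; 21 > 20 → go right; 21 < 37 → go left; 21 < 22 → go left. Place as left child of 22.
Insert 33: 33 < 39 → go left; 33 > 20 → go right; 33 < 37 → go left; 33 > 22 → go right; 33 < 35 → go left. Place as left child of 35.
Insert 40: 40 > 39 → go right; 40 < 41 → go left. Place as left child of 41.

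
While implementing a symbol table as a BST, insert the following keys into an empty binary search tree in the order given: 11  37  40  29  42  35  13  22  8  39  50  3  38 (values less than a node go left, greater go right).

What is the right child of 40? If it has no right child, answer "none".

42

Resulting structure (node: left, right):
  11: L=8, R=37
  37: L=29, R=40
  40: L=39, R=42
  29: L=13, R=35
  42: L=–, R=50
  35: L=–, R=–
  13: L=–, R=22
  22: L=–, R=–
  8: L=3, R=–
  39: L=38, R=–
  50: L=–, R=–
  3: L=–, R=–
  38: L=–, R=–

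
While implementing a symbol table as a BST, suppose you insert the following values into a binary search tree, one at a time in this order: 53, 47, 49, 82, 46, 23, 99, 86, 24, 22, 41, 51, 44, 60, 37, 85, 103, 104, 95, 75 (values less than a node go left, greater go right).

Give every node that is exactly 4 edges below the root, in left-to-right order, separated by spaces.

22 24 85 95 104

53: root
47: left child of 53 (depth 1)
49: right child of 47 (depth 2)
82: right child of 53 (depth 1)
46: left child of 47 (depth 2)
23: left child of 46 (depth 3)
99: right child of 82 (depth 2)
86: left child of 99 (depth 3)
24: right child of 23 (depth 4)
22: left child of 23 (depth 4)
41: right child of 24 (depth 5)
51: right child of 49 (depth 3)
44: right child of 41 (depth 6)
60: left child of 82 (depth 2)
37: left child of 41 (depth 6)
85: left child of 86 (depth 4)
103: right child of 99 (depth 3)
104: right child of 103 (depth 4)
95: right child of 86 (depth 4)
75: right child of 60 (depth 3)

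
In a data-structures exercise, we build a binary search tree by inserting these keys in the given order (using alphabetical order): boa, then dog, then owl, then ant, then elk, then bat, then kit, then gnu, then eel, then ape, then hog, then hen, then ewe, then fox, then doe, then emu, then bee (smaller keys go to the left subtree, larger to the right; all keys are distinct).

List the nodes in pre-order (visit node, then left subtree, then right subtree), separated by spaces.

boa ant bat ape bee dog doe owl elk eel kit gnu ewe emu fox hog hen

boa: root
dog: right child of boa (depth 1)
owl: right child of dog (depth 2)
ant: left child of boa (depth 1)
elk: left child of owl (depth 3)
bat: right child of ant (depth 2)
kit: right child of elk (depth 4)
gnu: left child of kit (depth 5)
eel: left child of elk (depth 4)
ape: left child of bat (depth 3)
hog: right child of gnu (depth 6)
hen: left child of hog (depth 7)
ewe: left child of gnu (depth 6)
fox: right child of ewe (depth 7)
doe: left child of dog (depth 2)
emu: left child of ewe (depth 7)
bee: right child of bat (depth 3)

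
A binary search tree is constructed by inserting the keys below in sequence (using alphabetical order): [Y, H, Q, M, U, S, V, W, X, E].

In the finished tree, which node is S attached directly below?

U

Insert Y: tree is empty, so Y becomes the root.
Insert H: H < Y → go left. Place as left child of Y.
Insert Q: Q < Y → go left; Q > H → go right. Place as right child of H.
Insert M: M < Y → go left; M > H → go right; M < Q → go left. Place as left child of Q.
Insert U: U < Y → go left; U > H → go right; U > Q → go right. Place as right child of Q.
Insert S: S < Y → go left; S > H → go right; S > Q → go right; S < U → go left. Place as left child of U.
Insert V: V < Y → go left; V > H → go right; V > Q → go right; V > U → go right. Place as right child of U.
Insert W: W < Y → go left; W > H → go right; W > Q → go right; W > U → go right; W > V → go right. Place as right child of V.
Insert X: X < Y → go left; X > H → go right; X > Q → go right; X > U → go right; X > V → go right; X > W → go right. Place as right child of W.
Insert E: E < Y → go left; E < H → go left. Place as left child of H.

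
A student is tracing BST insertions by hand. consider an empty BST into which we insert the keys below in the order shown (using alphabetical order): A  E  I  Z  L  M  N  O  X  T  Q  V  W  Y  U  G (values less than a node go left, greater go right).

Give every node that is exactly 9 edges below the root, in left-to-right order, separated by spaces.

A: root
E: right child of A (depth 1)
I: right child of E (depth 2)
Z: right child of I (depth 3)
L: left child of Z (depth 4)
M: right child of L (depth 5)
N: right child of M (depth 6)
O: right child of N (depth 7)
X: right child of O (depth 8)
T: left child of X (depth 9)
Q: left child of T (depth 10)
V: right child of T (depth 10)
W: right child of V (depth 11)
Y: right child of X (depth 9)
U: left child of V (depth 11)
G: left child of I (depth 3)

T Y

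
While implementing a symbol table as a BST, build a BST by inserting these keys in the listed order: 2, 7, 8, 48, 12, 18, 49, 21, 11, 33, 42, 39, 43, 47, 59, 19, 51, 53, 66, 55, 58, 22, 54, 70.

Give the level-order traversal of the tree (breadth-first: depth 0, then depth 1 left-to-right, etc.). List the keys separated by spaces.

2 7 8 48 12 49 11 18 59 21 51 66 19 33 53 70 22 42 55 39 43 54 58 47

Insert 2: tree is empty, so 2 becomes the root.
Insert 7: 7 > 2 → go right. Place as right child of 2.
Insert 8: 8 > 2 → go right; 8 > 7 → go right. Place as right child of 7.
Insert 48: 48 > 2 → go right; 48 > 7 → go right; 48 > 8 → go right. Place as right child of 8.
Insert 12: 12 > 2 → go right; 12 > 7 → go right; 12 > 8 → go right; 12 < 48 → go left. Place as left child of 48.
Insert 18: 18 > 2 → go right; 18 > 7 → go right; 18 > 8 → go right; 18 < 48 → go left; 18 > 12 → go right. Place as right child of 12.
Insert 49: 49 > 2 → go right; 49 > 7 → go right; 49 > 8 → go right; 49 > 48 → go right. Place as right child of 48.
Insert 21: 21 > 2 → go right; 21 > 7 → go right; 21 > 8 → go right; 21 < 48 → go left; 21 > 12 → go right; 21 > 18 → go right. Place as right child of 18.
Insert 11: 11 > 2 → go right; 11 > 7 → go right; 11 > 8 → go right; 11 < 48 → go left; 11 < 12 → go left. Place as left child of 12.
Insert 33: 33 > 2 → go right; 33 > 7 → go right; 33 > 8 → go right; 33 < 48 → go left; 33 > 12 → go right; 33 > 18 → go right; 33 > 21 → go right. Place as right child of 21.
Insert 42: 42 > 2 → go right; 42 > 7 → go right; 42 > 8 → go right; 42 < 48 → go left; 42 > 12 → go right; 42 > 18 → go right; 42 > 21 → go right; 42 > 33 → go right. Place as right child of 33.
Insert 39: 39 > 2 → go right; 39 > 7 → go right; 39 > 8 → go right; 39 < 48 → go left; 39 > 12 → go right; 39 > 18 → go right; 39 > 21 → go right; 39 > 33 → go right; 39 < 42 → go left. Place as left child of 42.
Insert 43: 43 > 2 → go right; 43 > 7 → go right; 43 > 8 → go right; 43 < 48 → go left; 43 > 12 → go right; 43 > 18 → go right; 43 > 21 → go right; 43 > 33 → go right; 43 > 42 → go right. Place as right child of 42.
Insert 47: 47 > 2 → go right; 47 > 7 → go right; 47 > 8 → go right; 47 < 48 → go left; 47 > 12 → go right; 47 > 18 → go right; 47 > 21 → go right; 47 > 33 → go right; 47 > 42 → go right; 47 > 43 → go right. Place as right child of 43.
Insert 59: 59 > 2 → go right; 59 > 7 → go right; 59 > 8 → go right; 59 > 48 → go right; 59 > 49 → go right. Place as right child of 49.
Insert 19: 19 > 2 → go right; 19 > 7 → go right; 19 > 8 → go right; 19 < 48 → go left; 19 > 12 → go right; 19 > 18 → go right; 19 < 21 → go left. Place as left child of 21.
Insert 51: 51 > 2 → go right; 51 > 7 → go right; 51 > 8 → go right; 51 > 48 → go right; 51 > 49 → go right; 51 < 59 → go left. Place as left child of 59.
Insert 53: 53 > 2 → go right; 53 > 7 → go right; 53 > 8 → go right; 53 > 48 → go right; 53 > 49 → go right; 53 < 59 → go left; 53 > 51 → go right. Place as right child of 51.
Insert 66: 66 > 2 → go right; 66 > 7 → go right; 66 > 8 → go right; 66 > 48 → go right; 66 > 49 → go right; 66 > 59 → go right. Place as right child of 59.
Insert 55: 55 > 2 → go right; 55 > 7 → go right; 55 > 8 → go right; 55 > 48 → go right; 55 > 49 → go right; 55 < 59 → go left; 55 > 51 → go right; 55 > 53 → go right. Place as right child of 53.
Insert 58: 58 > 2 → go right; 58 > 7 → go right; 58 > 8 → go right; 58 > 48 → go right; 58 > 49 → go right; 58 < 59 → go left; 58 > 51 → go right; 58 > 53 → go right; 58 > 55 → go right. Place as right child of 55.
Insert 22: 22 > 2 → go right; 22 > 7 → go right; 22 > 8 → go right; 22 < 48 → go left; 22 > 12 → go right; 22 > 18 → go right; 22 > 21 → go right; 22 < 33 → go left. Place as left child of 33.
Insert 54: 54 > 2 → go right; 54 > 7 → go right; 54 > 8 → go right; 54 > 48 → go right; 54 > 49 → go right; 54 < 59 → go left; 54 > 51 → go right; 54 > 53 → go right; 54 < 55 → go left. Place as left child of 55.
Insert 70: 70 > 2 → go right; 70 > 7 → go right; 70 > 8 → go right; 70 > 48 → go right; 70 > 49 → go right; 70 > 59 → go right; 70 > 66 → go right. Place as right child of 66.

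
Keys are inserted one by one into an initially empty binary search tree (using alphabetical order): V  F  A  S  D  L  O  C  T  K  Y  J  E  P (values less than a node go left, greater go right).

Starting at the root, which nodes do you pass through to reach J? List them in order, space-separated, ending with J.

V F S L K J

Insert V: tree is empty, so V becomes the root.
Insert F: F < V → go left. Place as left child of V.
Insert A: A < V → go left; A < F → go left. Place as left child of F.
Insert S: S < V → go left; S > F → go right. Place as right child of F.
Insert D: D < V → go left; D < F → go left; D > A → go right. Place as right child of A.
Insert L: L < V → go left; L > F → go right; L < S → go left. Place as left child of S.
Insert O: O < V → go left; O > F → go right; O < S → go left; O > L → go right. Place as right child of L.
Insert C: C < V → go left; C < F → go left; C > A → go right; C < D → go left. Place as left child of D.
Insert T: T < V → go left; T > F → go right; T > S → go right. Place as right child of S.
Insert K: K < V → go left; K > F → go right; K < S → go left; K < L → go left. Place as left child of L.
Insert Y: Y > V → go right. Place as right child of V.
Insert J: J < V → go left; J > F → go right; J < S → go left; J < L → go left; J < K → go left. Place as left child of K.
Insert E: E < V → go left; E < F → go left; E > A → go right; E > D → go right. Place as right child of D.
Insert P: P < V → go left; P > F → go right; P < S → go left; P > L → go right; P > O → go right. Place as right child of O.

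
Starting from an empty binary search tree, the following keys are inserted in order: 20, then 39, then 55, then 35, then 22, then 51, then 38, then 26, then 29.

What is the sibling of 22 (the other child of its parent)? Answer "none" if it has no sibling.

Insert 20: tree is empty, so 20 becomes the root.
Insert 39: 39 > 20 → go right. Place as right child of 20.
Insert 55: 55 > 20 → go right; 55 > 39 → go right. Place as right child of 39.
Insert 35: 35 > 20 → go right; 35 < 39 → go left. Place as left child of 39.
Insert 22: 22 > 20 → go right; 22 < 39 → go left; 22 < 35 → go left. Place as left child of 35.
Insert 51: 51 > 20 → go right; 51 > 39 → go right; 51 < 55 → go left. Place as left child of 55.
Insert 38: 38 > 20 → go right; 38 < 39 → go left; 38 > 35 → go right. Place as right child of 35.
Insert 26: 26 > 20 → go right; 26 < 39 → go left; 26 < 35 → go left; 26 > 22 → go right. Place as right child of 22.
Insert 29: 29 > 20 → go right; 29 < 39 → go left; 29 < 35 → go left; 29 > 22 → go right; 29 > 26 → go right. Place as right child of 26.

22's parent is 35; the other child of 35 is 38.

38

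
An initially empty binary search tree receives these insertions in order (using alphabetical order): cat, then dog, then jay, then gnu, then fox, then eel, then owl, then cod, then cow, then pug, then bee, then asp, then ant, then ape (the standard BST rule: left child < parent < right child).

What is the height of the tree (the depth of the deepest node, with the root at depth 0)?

5

Insert cat: tree is empty, so cat becomes the root.
Insert dog: dog > cat → go right. Place as right child of cat.
Insert jay: jay > cat → go right; jay > dog → go right. Place as right child of dog.
Insert gnu: gnu > cat → go right; gnu > dog → go right; gnu < jay → go left. Place as left child of jay.
Insert fox: fox > cat → go right; fox > dog → go right; fox < jay → go left; fox < gnu → go left. Place as left child of gnu.
Insert eel: eel > cat → go right; eel > dog → go right; eel < jay → go left; eel < gnu → go left; eel < fox → go left. Place as left child of fox.
Insert owl: owl > cat → go right; owl > dog → go right; owl > jay → go right. Place as right child of jay.
Insert cod: cod > cat → go right; cod < dog → go left. Place as left child of dog.
Insert cow: cow > cat → go right; cow < dog → go left; cow > cod → go right. Place as right child of cod.
Insert pug: pug > cat → go right; pug > dog → go right; pug > jay → go right; pug > owl → go right. Place as right child of owl.
Insert bee: bee < cat → go left. Place as left child of cat.
Insert asp: asp < cat → go left; asp < bee → go left. Place as left child of bee.
Insert ant: ant < cat → go left; ant < bee → go left; ant < asp → go left. Place as left child of asp.
Insert ape: ape < cat → go left; ape < bee → go left; ape < asp → go left; ape > ant → go right. Place as right child of ant.

The deepest node is eel at depth 5.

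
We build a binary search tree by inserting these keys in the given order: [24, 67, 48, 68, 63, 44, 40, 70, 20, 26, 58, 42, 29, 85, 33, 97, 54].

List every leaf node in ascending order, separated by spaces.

24: root
67: right child of 24 (depth 1)
48: left child of 67 (depth 2)
68: right child of 67 (depth 2)
63: right child of 48 (depth 3)
44: left child of 48 (depth 3)
40: left child of 44 (depth 4)
70: right child of 68 (depth 3)
20: left child of 24 (depth 1)
26: left child of 40 (depth 5)
58: left child of 63 (depth 4)
42: right child of 40 (depth 5)
29: right child of 26 (depth 6)
85: right child of 70 (depth 4)
33: right child of 29 (depth 7)
97: right child of 85 (depth 5)
54: left child of 58 (depth 5)

20 33 42 54 97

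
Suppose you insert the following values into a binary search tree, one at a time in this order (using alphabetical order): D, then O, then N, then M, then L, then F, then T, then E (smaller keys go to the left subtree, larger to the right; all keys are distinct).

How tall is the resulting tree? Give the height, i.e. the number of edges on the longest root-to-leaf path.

6

D: root
O: right child of D (depth 1)
N: left child of O (depth 2)
M: left child of N (depth 3)
L: left child of M (depth 4)
F: left child of L (depth 5)
T: right child of O (depth 2)
E: left child of F (depth 6)

The deepest node is E at depth 6.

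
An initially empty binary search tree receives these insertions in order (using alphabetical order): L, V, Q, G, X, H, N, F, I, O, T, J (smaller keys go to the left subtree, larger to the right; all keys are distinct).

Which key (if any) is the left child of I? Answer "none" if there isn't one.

Resulting structure (node: left, right):
  L: L=G, R=V
  V: L=Q, R=X
  Q: L=N, R=T
  G: L=F, R=H
  X: L=–, R=–
  H: L=–, R=I
  N: L=–, R=O
  F: L=–, R=–
  I: L=–, R=J
  O: L=–, R=–
  T: L=–, R=–
  J: L=–, R=–

none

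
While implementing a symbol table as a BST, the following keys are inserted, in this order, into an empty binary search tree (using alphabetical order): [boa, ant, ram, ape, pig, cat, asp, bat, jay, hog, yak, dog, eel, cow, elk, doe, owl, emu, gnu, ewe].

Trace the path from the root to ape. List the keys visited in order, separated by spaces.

boa ant ape

Insert boa: tree is empty, so boa becomes the root.
Insert ant: ant < boa → go left. Place as left child of boa.
Insert ram: ram > boa → go right. Place as right child of boa.
Insert ape: ape < boa → go left; ape > ant → go right. Place as right child of ant.
Insert pig: pig > boa → go right; pig < ram → go left. Place as left child of ram.
Insert cat: cat > boa → go right; cat < ram → go left; cat < pig → go left. Place as left child of pig.
Insert asp: asp < boa → go left; asp > ant → go right; asp > ape → go right. Place as right child of ape.
Insert bat: bat < boa → go left; bat > ant → go right; bat > ape → go right; bat > asp → go right. Place as right child of asp.
Insert jay: jay > boa → go right; jay < ram → go left; jay < pig → go left; jay > cat → go right. Place as right child of cat.
Insert hog: hog > boa → go right; hog < ram → go left; hog < pig → go left; hog > cat → go right; hog < jay → go left. Place as left child of jay.
Insert yak: yak > boa → go right; yak > ram → go right. Place as right child of ram.
Insert dog: dog > boa → go right; dog < ram → go left; dog < pig → go left; dog > cat → go right; dog < jay → go left; dog < hog → go left. Place as left child of hog.
Insert eel: eel > boa → go right; eel < ram → go left; eel < pig → go left; eel > cat → go right; eel < jay → go left; eel < hog → go left; eel > dog → go right. Place as right child of dog.
Insert cow: cow > boa → go right; cow < ram → go left; cow < pig → go left; cow > cat → go right; cow < jay → go left; cow < hog → go left; cow < dog → go left. Place as left child of dog.
Insert elk: elk > boa → go right; elk < ram → go left; elk < pig → go left; elk > cat → go right; elk < jay → go left; elk < hog → go left; elk > dog → go right; elk > eel → go right. Place as right child of eel.
Insert doe: doe > boa → go right; doe < ram → go left; doe < pig → go left; doe > cat → go right; doe < jay → go left; doe < hog → go left; doe < dog → go left; doe > cow → go right. Place as right child of cow.
Insert owl: owl > boa → go right; owl < ram → go left; owl < pig → go left; owl > cat → go right; owl > jay → go right. Place as right child of jay.
Insert emu: emu > boa → go right; emu < ram → go left; emu < pig → go left; emu > cat → go right; emu < jay → go left; emu < hog → go left; emu > dog → go right; emu > eel → go right; emu > elk → go right. Place as right child of elk.
Insert gnu: gnu > boa → go right; gnu < ram → go left; gnu < pig → go left; gnu > cat → go right; gnu < jay → go left; gnu < hog → go left; gnu > dog → go right; gnu > eel → go right; gnu > elk → go right; gnu > emu → go right. Place as right child of emu.
Insert ewe: ewe > boa → go right; ewe < ram → go left; ewe < pig → go left; ewe > cat → go right; ewe < jay → go left; ewe < hog → go left; ewe > dog → go right; ewe > eel → go right; ewe > elk → go right; ewe > emu → go right; ewe < gnu → go left. Place as left child of gnu.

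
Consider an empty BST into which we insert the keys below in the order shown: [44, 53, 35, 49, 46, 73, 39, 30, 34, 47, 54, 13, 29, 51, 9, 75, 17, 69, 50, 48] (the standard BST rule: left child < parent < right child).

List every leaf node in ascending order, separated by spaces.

44: root
53: right child of 44 (depth 1)
35: left child of 44 (depth 1)
49: left child of 53 (depth 2)
46: left child of 49 (depth 3)
73: right child of 53 (depth 2)
39: right child of 35 (depth 2)
30: left child of 35 (depth 2)
34: right child of 30 (depth 3)
47: right child of 46 (depth 4)
54: left child of 73 (depth 3)
13: left child of 30 (depth 3)
29: right child of 13 (depth 4)
51: right child of 49 (depth 3)
9: left child of 13 (depth 4)
75: right child of 73 (depth 3)
17: left child of 29 (depth 5)
69: right child of 54 (depth 4)
50: left child of 51 (depth 4)
48: right child of 47 (depth 5)

9 17 34 39 48 50 69 75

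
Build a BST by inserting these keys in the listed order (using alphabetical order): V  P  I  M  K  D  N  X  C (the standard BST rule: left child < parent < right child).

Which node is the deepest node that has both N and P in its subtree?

Insert V: tree is empty, so V becomes the root.
Insert P: P < V → go left. Place as left child of V.
Insert I: I < V → go left; I < P → go left. Place as left child of P.
Insert M: M < V → go left; M < P → go left; M > I → go right. Place as right child of I.
Insert K: K < V → go left; K < P → go left; K > I → go right; K < M → go left. Place as left child of M.
Insert D: D < V → go left; D < P → go left; D < I → go left. Place as left child of I.
Insert N: N < V → go left; N < P → go left; N > I → go right; N > M → go right. Place as right child of M.
Insert X: X > V → go right. Place as right child of V.
Insert C: C < V → go left; C < P → go left; C < I → go left; C < D → go left. Place as left child of D.

Path to N: V → P → I → M → N
Path to P: V → P
P lies on both paths and is an ancestor of the other node.

P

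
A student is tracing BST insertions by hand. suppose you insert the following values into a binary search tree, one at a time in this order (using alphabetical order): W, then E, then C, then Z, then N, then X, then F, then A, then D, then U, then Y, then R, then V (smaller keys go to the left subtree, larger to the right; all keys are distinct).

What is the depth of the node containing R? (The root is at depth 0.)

4

W: root
E: left child of W (depth 1)
C: left child of E (depth 2)
Z: right child of W (depth 1)
N: right child of E (depth 2)
X: left child of Z (depth 2)
F: left child of N (depth 3)
A: left child of C (depth 3)
D: right child of C (depth 3)
U: right child of N (depth 3)
Y: right child of X (depth 3)
R: left child of U (depth 4)
V: right child of U (depth 4)

Path to R: W → E → N → U → R, which is 4 edges.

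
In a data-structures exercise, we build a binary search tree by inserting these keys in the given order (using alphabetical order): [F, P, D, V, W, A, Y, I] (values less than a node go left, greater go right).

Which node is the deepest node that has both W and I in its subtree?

Insert F: tree is empty, so F becomes the root.
Insert P: P > F → go right. Place as right child of F.
Insert D: D < F → go left. Place as left child of F.
Insert V: V > F → go right; V > P → go right. Place as right child of P.
Insert W: W > F → go right; W > P → go right; W > V → go right. Place as right child of V.
Insert A: A < F → go left; A < D → go left. Place as left child of D.
Insert Y: Y > F → go right; Y > P → go right; Y > V → go right; Y > W → go right. Place as right child of W.
Insert I: I > F → go right; I < P → go left. Place as left child of P.

Path to W: F → P → V → W
Path to I: F → P → I
The paths share a prefix ending at P, then split left and right.

P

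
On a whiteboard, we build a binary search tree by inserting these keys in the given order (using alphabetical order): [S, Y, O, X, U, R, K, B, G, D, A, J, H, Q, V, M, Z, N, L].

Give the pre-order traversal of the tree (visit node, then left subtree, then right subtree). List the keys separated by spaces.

Resulting structure (node: left, right):
  S: L=O, R=Y
  Y: L=X, R=Z
  O: L=K, R=R
  X: L=U, R=–
  U: L=–, R=V
  R: L=Q, R=–
  K: L=B, R=M
  B: L=A, R=G
  G: L=D, R=J
  D: L=–, R=–
  A: L=–, R=–
  J: L=H, R=–
  H: L=–, R=–
  Q: L=–, R=–
  V: L=–, R=–
  M: L=L, R=N
  Z: L=–, R=–
  N: L=–, R=–
  L: L=–, R=–

S O K B A G D J H M L N R Q Y X U V Z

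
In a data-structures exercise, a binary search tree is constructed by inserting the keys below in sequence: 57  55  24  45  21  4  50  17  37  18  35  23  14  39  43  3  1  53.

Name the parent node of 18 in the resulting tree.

57: root
55: left child of 57 (depth 1)
24: left child of 55 (depth 2)
45: right child of 24 (depth 3)
21: left child of 24 (depth 3)
4: left child of 21 (depth 4)
50: right child of 45 (depth 4)
17: right child of 4 (depth 5)
37: left child of 45 (depth 4)
18: right child of 17 (depth 6)
35: left child of 37 (depth 5)
23: right child of 21 (depth 4)
14: left child of 17 (depth 6)
39: right child of 37 (depth 5)
43: right child of 39 (depth 6)
3: left child of 4 (depth 5)
1: left child of 3 (depth 6)
53: right child of 50 (depth 5)

17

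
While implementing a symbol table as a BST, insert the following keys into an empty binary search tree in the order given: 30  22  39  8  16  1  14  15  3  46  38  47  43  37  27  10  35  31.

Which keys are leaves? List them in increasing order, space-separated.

30: root
22: left child of 30 (depth 1)
39: right child of 30 (depth 1)
8: left child of 22 (depth 2)
16: right child of 8 (depth 3)
1: left child of 8 (depth 3)
14: left child of 16 (depth 4)
15: right child of 14 (depth 5)
3: right child of 1 (depth 4)
46: right child of 39 (depth 2)
38: left child of 39 (depth 2)
47: right child of 46 (depth 3)
43: left child of 46 (depth 3)
37: left child of 38 (depth 3)
27: right child of 22 (depth 2)
10: left child of 14 (depth 5)
35: left child of 37 (depth 4)
31: left child of 35 (depth 5)

3 10 15 27 31 43 47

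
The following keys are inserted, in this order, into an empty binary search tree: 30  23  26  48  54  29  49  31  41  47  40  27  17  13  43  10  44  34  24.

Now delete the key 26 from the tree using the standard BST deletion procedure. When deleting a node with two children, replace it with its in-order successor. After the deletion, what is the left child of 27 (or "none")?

30: root
23: left child of 30 (depth 1)
26: right child of 23 (depth 2)
48: right child of 30 (depth 1)
54: right child of 48 (depth 2)
29: right child of 26 (depth 3)
49: left child of 54 (depth 3)
31: left child of 48 (depth 2)
41: right child of 31 (depth 3)
47: right child of 41 (depth 4)
40: left child of 41 (depth 4)
27: left child of 29 (depth 4)
17: left child of 23 (depth 2)
13: left child of 17 (depth 3)
43: left child of 47 (depth 5)
10: left child of 13 (depth 4)
44: right child of 43 (depth 6)
34: left child of 40 (depth 5)
24: left child of 26 (depth 3)

Delete 26 (two children — replace with in-order successor).
After deletion, 27's left child: 24.

24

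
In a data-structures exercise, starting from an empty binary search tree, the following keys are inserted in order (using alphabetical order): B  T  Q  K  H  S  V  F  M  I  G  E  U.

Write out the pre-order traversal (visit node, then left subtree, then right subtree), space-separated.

B T Q K H F E G I M S V U

Insert B: tree is empty, so B becomes the root.
Insert T: T > B → go right. Place as right child of B.
Insert Q: Q > B → go right; Q < T → go left. Place as left child of T.
Insert K: K > B → go right; K < T → go left; K < Q → go left. Place as left child of Q.
Insert H: H > B → go right; H < T → go left; H < Q → go left; H < K → go left. Place as left child of K.
Insert S: S > B → go right; S < T → go left; S > Q → go right. Place as right child of Q.
Insert V: V > B → go right; V > T → go right. Place as right child of T.
Insert F: F > B → go right; F < T → go left; F < Q → go left; F < K → go left; F < H → go left. Place as left child of H.
Insert M: M > B → go right; M < T → go left; M < Q → go left; M > K → go right. Place as right child of K.
Insert I: I > B → go right; I < T → go left; I < Q → go left; I < K → go left; I > H → go right. Place as right child of H.
Insert G: G > B → go right; G < T → go left; G < Q → go left; G < K → go left; G < H → go left; G > F → go right. Place as right child of F.
Insert E: E > B → go right; E < T → go left; E < Q → go left; E < K → go left; E < H → go left; E < F → go left. Place as left child of F.
Insert U: U > B → go right; U > T → go right; U < V → go left. Place as left child of V.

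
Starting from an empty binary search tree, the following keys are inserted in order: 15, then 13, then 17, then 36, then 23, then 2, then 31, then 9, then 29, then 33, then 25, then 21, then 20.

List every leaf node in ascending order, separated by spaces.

15: root
13: left child of 15 (depth 1)
17: right child of 15 (depth 1)
36: right child of 17 (depth 2)
23: left child of 36 (depth 3)
2: left child of 13 (depth 2)
31: right child of 23 (depth 4)
9: right child of 2 (depth 3)
29: left child of 31 (depth 5)
33: right child of 31 (depth 5)
25: left child of 29 (depth 6)
21: left child of 23 (depth 4)
20: left child of 21 (depth 5)

9 20 25 33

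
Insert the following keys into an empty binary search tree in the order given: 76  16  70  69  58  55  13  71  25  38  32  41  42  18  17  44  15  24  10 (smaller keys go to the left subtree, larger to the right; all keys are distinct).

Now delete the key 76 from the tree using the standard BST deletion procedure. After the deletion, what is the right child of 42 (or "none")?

76: root
16: left child of 76 (depth 1)
70: right child of 16 (depth 2)
69: left child of 70 (depth 3)
58: left child of 69 (depth 4)
55: left child of 58 (depth 5)
13: left child of 16 (depth 2)
71: right child of 70 (depth 3)
25: left child of 55 (depth 6)
38: right child of 25 (depth 7)
32: left child of 38 (depth 8)
41: right child of 38 (depth 8)
42: right child of 41 (depth 9)
18: left child of 25 (depth 7)
17: left child of 18 (depth 8)
44: right child of 42 (depth 10)
15: right child of 13 (depth 3)
24: right child of 18 (depth 8)
10: left child of 13 (depth 3)

Delete 76 (at most one child — splice it out).
After deletion, 42's right child: 44.

44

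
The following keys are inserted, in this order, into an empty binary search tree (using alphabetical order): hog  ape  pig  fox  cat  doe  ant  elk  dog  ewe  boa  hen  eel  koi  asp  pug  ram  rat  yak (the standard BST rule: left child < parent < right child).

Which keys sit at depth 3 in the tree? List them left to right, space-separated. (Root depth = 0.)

hog: root
ape: left child of hog (depth 1)
pig: right child of hog (depth 1)
fox: right child of ape (depth 2)
cat: left child of fox (depth 3)
doe: right child of cat (depth 4)
ant: left child of ape (depth 2)
elk: right child of doe (depth 5)
dog: left child of elk (depth 6)
ewe: right child of elk (depth 6)
boa: left child of cat (depth 4)
hen: right child of fox (depth 3)
eel: right child of dog (depth 7)
koi: left child of pig (depth 2)
asp: left child of boa (depth 5)
pug: right child of pig (depth 2)
ram: right child of pug (depth 3)
rat: right child of ram (depth 4)
yak: right child of rat (depth 5)

cat hen ram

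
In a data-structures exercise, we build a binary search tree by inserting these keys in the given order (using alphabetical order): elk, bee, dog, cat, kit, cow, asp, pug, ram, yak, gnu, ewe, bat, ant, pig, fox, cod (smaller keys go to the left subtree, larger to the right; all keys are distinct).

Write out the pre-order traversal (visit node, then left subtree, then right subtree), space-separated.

Resulting structure (node: left, right):
  elk: L=bee, R=kit
  bee: L=asp, R=dog
  dog: L=cat, R=–
  cat: L=–, R=cow
  kit: L=gnu, R=pug
  cow: L=cod, R=–
  asp: L=ant, R=bat
  pug: L=pig, R=ram
  ram: L=–, R=yak
  yak: L=–, R=–
  gnu: L=ewe, R=–
  ewe: L=–, R=fox
  bat: L=–, R=–
  ant: L=–, R=–
  pig: L=–, R=–
  fox: L=–, R=–
  cod: L=–, R=–

elk bee asp ant bat dog cat cow cod kit gnu ewe fox pug pig ram yak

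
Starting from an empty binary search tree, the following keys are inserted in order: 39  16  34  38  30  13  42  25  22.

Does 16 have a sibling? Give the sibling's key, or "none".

42

Insert 39: tree is empty, so 39 becomes the root.
Insert 16: 16 < 39 → go left. Place as left child of 39.
Insert 34: 34 < 39 → go left; 34 > 16 → go right. Place as right child of 16.
Insert 38: 38 < 39 → go left; 38 > 16 → go right; 38 > 34 → go right. Place as right child of 34.
Insert 30: 30 < 39 → go left; 30 > 16 → go right; 30 < 34 → go left. Place as left child of 34.
Insert 13: 13 < 39 → go left; 13 < 16 → go left. Place as left child of 16.
Insert 42: 42 > 39 → go right. Place as right child of 39.
Insert 25: 25 < 39 → go left; 25 > 16 → go right; 25 < 34 → go left; 25 < 30 → go left. Place as left child of 30.
Insert 22: 22 < 39 → go left; 22 > 16 → go right; 22 < 34 → go left; 22 < 30 → go left; 22 < 25 → go left. Place as left child of 25.

16's parent is 39; the other child of 39 is 42.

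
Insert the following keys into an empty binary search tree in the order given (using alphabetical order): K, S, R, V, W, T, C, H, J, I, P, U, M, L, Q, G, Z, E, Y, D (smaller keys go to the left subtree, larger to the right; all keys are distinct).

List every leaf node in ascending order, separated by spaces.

K: root
S: right child of K (depth 1)
R: left child of S (depth 2)
V: right child of S (depth 2)
W: right child of V (depth 3)
T: left child of V (depth 3)
C: left child of K (depth 1)
H: right child of C (depth 2)
J: right child of H (depth 3)
I: left child of J (depth 4)
P: left child of R (depth 3)
U: right child of T (depth 4)
M: left child of P (depth 4)
L: left child of M (depth 5)
Q: right child of P (depth 4)
G: left child of H (depth 3)
Z: right child of W (depth 4)
E: left child of G (depth 4)
Y: left child of Z (depth 5)
D: left child of E (depth 5)

D I L Q U Y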